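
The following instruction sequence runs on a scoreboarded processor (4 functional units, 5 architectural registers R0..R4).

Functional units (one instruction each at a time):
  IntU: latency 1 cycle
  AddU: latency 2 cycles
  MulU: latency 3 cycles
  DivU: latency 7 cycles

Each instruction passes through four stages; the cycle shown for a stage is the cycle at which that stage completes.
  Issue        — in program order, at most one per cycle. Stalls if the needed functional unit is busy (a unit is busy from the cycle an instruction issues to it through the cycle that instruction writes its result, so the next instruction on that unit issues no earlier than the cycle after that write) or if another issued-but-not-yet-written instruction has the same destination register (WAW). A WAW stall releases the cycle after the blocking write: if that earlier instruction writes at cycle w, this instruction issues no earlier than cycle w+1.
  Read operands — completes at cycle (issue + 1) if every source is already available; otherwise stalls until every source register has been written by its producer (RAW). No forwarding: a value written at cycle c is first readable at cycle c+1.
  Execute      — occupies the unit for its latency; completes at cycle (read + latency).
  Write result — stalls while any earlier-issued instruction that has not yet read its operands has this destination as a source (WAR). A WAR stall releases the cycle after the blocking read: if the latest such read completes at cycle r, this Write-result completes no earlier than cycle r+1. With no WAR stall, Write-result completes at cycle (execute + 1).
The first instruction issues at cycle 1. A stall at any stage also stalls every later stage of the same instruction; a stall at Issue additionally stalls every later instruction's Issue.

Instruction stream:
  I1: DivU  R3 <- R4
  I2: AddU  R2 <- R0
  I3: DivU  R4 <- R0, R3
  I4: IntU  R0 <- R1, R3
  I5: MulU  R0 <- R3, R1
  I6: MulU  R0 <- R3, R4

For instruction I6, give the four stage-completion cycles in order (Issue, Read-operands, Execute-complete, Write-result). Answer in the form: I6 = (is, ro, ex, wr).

I6 = (22, 23, 26, 27)

I1  is:1  ro:2  ex:9  wr:10
I2  is:2  ro:3  ex:5  wr:6
I3  is:11  ro:12  ex:19  wr:20  — struct: DivU busy until I1 writes@10
I4  is:12  ro:13  ex:14  wr:15
I5  is:16  ro:17  ex:20  wr:21  — WAW R0: wait I4 write@15
I6  is:22  ro:23  ex:26  wr:27  — struct: MulU busy until I5 writes@21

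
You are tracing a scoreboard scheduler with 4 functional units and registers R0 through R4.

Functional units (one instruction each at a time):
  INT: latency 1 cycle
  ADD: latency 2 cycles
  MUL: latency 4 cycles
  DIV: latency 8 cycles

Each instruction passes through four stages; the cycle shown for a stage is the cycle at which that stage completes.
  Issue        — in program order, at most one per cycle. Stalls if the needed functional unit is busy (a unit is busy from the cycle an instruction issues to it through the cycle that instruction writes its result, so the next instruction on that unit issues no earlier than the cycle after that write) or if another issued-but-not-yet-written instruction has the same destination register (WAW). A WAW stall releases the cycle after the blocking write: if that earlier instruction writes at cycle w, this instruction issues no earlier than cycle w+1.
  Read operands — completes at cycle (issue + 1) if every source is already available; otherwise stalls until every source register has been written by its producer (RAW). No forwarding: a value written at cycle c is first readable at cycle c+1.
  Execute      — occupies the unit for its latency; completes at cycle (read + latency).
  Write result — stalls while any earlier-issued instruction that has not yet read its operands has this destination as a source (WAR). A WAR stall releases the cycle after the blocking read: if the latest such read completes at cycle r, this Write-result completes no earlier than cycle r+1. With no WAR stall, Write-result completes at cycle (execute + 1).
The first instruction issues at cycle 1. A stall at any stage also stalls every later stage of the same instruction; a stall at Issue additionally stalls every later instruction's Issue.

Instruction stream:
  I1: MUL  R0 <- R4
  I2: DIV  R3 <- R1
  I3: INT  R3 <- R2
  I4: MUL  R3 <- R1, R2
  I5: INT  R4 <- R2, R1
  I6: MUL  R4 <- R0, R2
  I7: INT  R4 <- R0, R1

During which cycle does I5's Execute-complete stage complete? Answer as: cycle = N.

[1] I1 dispatched to MUL
[2] I1 operands ready | I2 dispatched to DIV
[3] I2 operands ready
[6] I1 complete
[7] R0←I1
[11] I2 complete
[12] R3←I2
[13] I3 dispatched to INT
[14] I3 operands ready
[15] I3 complete
[16] R3←I3
[17] I4 dispatched to MUL
[18] I4 operands ready | I5 dispatched to INT
[19] I5 operands ready
[20] I5 complete
[21] R4←I5
[22] I4 complete
[23] R3←I4
[24] I6 dispatched to MUL
[25] I6 operands ready
[29] I6 complete
[30] R4←I6
[31] I7 dispatched to INT
[32] I7 operands ready
[33] I7 complete
[34] R4←I7

cycle = 20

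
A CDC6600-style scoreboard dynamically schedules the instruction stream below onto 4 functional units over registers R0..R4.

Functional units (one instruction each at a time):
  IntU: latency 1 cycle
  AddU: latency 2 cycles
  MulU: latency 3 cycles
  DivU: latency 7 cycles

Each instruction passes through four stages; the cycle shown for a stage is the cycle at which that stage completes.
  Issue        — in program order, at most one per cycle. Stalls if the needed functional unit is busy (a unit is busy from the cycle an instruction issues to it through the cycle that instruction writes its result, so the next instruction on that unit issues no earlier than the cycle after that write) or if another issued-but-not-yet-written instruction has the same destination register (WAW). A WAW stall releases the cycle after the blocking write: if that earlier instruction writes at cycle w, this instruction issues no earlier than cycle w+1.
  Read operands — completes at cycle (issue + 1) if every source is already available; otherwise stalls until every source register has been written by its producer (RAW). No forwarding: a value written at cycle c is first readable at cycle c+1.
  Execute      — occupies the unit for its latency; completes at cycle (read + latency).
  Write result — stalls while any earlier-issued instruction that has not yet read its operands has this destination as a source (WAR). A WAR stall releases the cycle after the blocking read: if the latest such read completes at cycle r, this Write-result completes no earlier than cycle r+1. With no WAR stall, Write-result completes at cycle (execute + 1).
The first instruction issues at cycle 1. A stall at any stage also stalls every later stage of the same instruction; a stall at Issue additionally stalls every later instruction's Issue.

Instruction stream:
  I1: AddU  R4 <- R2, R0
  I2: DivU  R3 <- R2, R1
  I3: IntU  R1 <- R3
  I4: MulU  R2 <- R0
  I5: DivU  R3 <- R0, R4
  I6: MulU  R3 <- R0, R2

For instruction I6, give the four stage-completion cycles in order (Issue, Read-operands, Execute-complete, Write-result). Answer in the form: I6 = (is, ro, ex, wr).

I6 = (22, 23, 26, 27)

I1  is:1  ro:2  ex:4  wr:5
I2  is:2  ro:3  ex:10  wr:11
I3  is:3  ro:12  ex:13  wr:14  — RAW R3: wait I2 write@11
I4  is:4  ro:5  ex:8  wr:9
I5  is:12  ro:13  ex:20  wr:21  — struct: DivU busy until I2 writes@11
I6  is:22  ro:23  ex:26  wr:27  — WAW R3: wait I5 write@21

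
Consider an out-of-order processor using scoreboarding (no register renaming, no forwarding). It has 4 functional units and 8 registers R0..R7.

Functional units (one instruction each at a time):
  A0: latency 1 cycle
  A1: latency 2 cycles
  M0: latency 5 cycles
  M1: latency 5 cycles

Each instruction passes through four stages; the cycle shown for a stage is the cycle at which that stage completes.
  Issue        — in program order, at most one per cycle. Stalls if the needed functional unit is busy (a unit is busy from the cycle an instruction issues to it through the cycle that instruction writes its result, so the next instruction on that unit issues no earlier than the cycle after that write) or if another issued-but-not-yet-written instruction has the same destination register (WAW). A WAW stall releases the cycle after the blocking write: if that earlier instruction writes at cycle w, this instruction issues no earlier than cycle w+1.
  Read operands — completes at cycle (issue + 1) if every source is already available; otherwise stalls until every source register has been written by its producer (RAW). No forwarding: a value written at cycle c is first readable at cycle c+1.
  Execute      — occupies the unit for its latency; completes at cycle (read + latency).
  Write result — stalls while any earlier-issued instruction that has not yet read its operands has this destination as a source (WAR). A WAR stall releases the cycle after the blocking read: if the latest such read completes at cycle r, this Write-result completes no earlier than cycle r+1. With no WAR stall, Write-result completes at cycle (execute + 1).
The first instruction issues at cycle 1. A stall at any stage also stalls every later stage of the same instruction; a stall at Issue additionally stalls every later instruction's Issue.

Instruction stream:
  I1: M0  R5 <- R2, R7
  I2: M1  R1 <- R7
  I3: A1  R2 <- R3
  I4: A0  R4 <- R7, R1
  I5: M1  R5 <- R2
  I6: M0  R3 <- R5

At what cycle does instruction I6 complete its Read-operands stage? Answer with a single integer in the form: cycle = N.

1) issue 1, read 2, done 7, write 8
2) issue 2, read 3, done 8, write 9
3) issue 3, read 4, done 6, write 7
4) issue 4, read 10, done 11, write 12  <RAW R1: wait I2 write@9>
5) issue 10, read 11, done 16, write 17  <struct: M1 busy until I2 writes@9>
6) issue 11, read 18, done 23, write 24  <RAW R5: wait I5 write@17>

cycle = 18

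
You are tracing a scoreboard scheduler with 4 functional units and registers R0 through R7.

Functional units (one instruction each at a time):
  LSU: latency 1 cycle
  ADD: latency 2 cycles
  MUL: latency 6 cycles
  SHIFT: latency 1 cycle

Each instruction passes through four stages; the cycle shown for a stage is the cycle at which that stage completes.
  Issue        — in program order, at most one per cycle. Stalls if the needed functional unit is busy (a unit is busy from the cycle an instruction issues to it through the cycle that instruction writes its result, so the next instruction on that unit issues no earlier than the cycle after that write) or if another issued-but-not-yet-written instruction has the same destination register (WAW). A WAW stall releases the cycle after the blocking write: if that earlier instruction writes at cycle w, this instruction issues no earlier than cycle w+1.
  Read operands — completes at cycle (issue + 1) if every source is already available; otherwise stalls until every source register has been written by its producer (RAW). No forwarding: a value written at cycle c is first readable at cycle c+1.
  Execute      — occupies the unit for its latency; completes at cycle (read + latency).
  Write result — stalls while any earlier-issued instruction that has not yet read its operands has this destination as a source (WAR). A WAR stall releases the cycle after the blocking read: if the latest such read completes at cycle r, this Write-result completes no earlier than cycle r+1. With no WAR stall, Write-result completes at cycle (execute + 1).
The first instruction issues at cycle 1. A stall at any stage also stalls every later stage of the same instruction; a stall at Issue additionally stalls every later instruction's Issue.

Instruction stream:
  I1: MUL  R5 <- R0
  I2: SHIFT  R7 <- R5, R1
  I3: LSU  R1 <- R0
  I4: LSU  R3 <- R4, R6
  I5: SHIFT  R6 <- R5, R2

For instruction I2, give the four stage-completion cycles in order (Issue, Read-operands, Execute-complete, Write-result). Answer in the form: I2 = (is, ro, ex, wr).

I2 = (2, 10, 11, 12)

cycle 1: I1 dispatched to MUL
cycle 2: I1 operands ready · I2 dispatched to SHIFT
cycle 3: I3 dispatched to LSU
cycle 4: I3 operands ready
cycle 5: I3 complete
cycle 8: I1 complete
cycle 9: R5←I1
cycle 10: I2 operands ready
cycle 11: I2 complete · R1←I3
cycle 12: R7←I2 · I4 dispatched to LSU
cycle 13: I4 operands ready · I5 dispatched to SHIFT
cycle 14: I4 complete · I5 operands ready
cycle 15: R3←I4 · I5 complete
cycle 16: R6←I5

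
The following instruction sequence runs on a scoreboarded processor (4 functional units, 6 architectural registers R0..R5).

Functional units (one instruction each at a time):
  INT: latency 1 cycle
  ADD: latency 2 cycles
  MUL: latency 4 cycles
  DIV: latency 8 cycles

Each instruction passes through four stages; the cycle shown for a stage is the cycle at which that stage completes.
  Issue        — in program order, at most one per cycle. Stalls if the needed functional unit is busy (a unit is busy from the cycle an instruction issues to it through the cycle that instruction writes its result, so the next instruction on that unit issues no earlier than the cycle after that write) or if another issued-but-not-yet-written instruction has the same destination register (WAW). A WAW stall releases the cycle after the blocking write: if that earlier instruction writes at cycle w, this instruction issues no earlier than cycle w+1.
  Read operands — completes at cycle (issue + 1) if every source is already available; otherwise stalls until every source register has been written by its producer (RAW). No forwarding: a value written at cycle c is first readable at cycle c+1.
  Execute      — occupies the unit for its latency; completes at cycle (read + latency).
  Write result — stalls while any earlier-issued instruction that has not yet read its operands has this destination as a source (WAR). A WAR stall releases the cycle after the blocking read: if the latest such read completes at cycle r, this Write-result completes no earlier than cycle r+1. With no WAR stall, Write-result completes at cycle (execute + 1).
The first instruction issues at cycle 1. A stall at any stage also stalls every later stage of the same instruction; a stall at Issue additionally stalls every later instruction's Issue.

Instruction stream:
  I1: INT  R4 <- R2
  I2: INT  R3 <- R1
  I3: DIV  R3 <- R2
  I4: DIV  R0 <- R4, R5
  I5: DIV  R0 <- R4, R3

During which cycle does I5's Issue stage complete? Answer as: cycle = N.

cycle = 31

[I1] 1/2/3/4
[I2] 5/6/7/8  (struct: INT busy until I1 writes@4)
[I3] 9/10/18/19  (WAW R3: wait I2 write@8)
[I4] 20/21/29/30  (struct: DIV busy until I3 writes@19)
[I5] 31/32/40/41  (struct: DIV busy until I4 writes@30)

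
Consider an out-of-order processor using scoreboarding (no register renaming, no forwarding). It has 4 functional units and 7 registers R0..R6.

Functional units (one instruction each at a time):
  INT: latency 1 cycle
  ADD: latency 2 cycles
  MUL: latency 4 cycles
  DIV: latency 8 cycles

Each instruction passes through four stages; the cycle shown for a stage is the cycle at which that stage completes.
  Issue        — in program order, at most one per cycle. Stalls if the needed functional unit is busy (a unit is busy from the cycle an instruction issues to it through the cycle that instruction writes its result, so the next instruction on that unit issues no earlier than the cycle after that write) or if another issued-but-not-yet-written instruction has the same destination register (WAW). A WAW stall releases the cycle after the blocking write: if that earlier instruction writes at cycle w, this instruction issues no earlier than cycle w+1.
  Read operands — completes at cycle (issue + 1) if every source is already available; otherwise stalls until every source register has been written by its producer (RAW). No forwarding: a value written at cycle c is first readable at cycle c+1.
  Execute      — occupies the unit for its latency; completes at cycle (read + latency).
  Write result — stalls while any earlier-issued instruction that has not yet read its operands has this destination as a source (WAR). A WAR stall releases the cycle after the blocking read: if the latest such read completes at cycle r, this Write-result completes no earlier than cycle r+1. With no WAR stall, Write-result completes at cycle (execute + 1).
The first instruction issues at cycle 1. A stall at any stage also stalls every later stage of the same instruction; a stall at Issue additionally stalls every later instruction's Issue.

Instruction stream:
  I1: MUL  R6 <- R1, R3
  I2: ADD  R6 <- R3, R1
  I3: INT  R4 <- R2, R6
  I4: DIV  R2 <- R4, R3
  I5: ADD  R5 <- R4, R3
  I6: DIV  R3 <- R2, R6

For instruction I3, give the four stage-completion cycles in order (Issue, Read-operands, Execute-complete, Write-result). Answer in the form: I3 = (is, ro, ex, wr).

I3 = (9, 13, 14, 15)

1) issue 1, read 2, done 6, write 7
2) issue 8, read 9, done 11, write 12  <WAW R6: wait I1 write@7>
3) issue 9, read 13, done 14, write 15  <RAW R6: wait I2 write@12>
4) issue 10, read 16, done 24, write 25  <RAW R4: wait I3 write@15>
5) issue 13, read 16, done 18, write 19  <struct: ADD busy until I2 writes@12 / RAW R4: wait I3 write@15>
6) issue 26, read 27, done 35, write 36  <struct: DIV busy until I4 writes@25>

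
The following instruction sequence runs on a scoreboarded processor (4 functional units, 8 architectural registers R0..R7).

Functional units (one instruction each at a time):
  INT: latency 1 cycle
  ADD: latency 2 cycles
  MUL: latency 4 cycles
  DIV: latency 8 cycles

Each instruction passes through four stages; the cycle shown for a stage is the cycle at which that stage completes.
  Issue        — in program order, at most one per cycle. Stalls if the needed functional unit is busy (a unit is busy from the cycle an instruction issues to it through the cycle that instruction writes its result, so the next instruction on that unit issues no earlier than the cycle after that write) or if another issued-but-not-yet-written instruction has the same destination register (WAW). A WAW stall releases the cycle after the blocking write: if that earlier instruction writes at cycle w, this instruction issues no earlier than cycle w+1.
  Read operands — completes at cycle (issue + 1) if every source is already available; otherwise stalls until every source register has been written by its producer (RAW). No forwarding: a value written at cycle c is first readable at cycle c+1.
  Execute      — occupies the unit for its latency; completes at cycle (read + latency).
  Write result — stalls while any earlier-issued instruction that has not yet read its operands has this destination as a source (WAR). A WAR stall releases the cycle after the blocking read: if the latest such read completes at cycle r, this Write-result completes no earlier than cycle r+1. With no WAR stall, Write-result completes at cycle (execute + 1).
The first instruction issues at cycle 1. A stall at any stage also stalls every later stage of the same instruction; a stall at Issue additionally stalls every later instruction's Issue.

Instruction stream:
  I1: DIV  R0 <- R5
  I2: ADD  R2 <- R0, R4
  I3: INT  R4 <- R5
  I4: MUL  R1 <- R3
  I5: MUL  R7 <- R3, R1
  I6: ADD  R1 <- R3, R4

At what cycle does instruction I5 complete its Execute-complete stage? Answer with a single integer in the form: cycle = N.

[1] issue I1 (DIV)
[2] I1 read-ops | issue I2 (ADD)
[3] issue I3 (INT)
[4] I3 read-ops | issue I4 (MUL)
[5] I3 finished on INT | I4 read-ops
[9] I4 finished on MUL
[10] I1 finished on DIV | I4→R1
[11] I1→R0 | issue I5 (MUL)
[12] I2 read-ops | I5 read-ops
[13] I3→R4
[14] I2 finished on ADD
[15] I2→R2
[16] I5 finished on MUL | issue I6 (ADD)
[17] I5→R7 | I6 read-ops
[19] I6 finished on ADD
[20] I6→R1

cycle = 16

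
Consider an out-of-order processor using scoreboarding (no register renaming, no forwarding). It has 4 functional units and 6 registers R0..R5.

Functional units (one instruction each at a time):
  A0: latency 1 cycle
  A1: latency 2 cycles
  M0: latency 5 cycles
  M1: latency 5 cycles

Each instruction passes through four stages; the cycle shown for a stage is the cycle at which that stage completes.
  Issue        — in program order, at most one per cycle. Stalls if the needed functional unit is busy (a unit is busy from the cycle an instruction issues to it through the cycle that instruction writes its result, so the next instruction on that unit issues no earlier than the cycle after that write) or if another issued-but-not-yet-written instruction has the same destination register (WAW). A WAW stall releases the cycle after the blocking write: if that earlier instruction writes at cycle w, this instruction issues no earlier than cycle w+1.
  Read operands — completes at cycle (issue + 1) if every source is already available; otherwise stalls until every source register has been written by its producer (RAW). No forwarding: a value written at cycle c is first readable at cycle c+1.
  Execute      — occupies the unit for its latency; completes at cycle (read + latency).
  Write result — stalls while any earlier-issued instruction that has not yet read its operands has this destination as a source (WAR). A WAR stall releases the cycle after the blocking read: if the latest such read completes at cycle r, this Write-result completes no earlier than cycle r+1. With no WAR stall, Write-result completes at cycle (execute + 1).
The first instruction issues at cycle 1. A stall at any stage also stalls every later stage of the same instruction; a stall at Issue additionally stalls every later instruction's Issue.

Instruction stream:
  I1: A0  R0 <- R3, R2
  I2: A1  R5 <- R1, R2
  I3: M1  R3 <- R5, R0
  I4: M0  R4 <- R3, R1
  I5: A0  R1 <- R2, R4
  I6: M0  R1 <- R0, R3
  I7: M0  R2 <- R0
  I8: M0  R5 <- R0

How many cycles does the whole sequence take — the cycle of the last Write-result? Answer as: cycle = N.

cycle = 47

[1] I1→A0
[2] I1 RO · I2→A1
[3] I1 EX · I2 RO · I3→M1
[4] I1 WR R0 · I4→M0
[5] I2 EX · I5→A0
[6] I2 WR R5
[7] I3 RO
[12] I3 EX
[13] I3 WR R3
[14] I4 RO
[19] I4 EX
[20] I4 WR R4
[21] I5 RO
[22] I5 EX
[23] I5 WR R1
[24] I6→M0
[25] I6 RO
[30] I6 EX
[31] I6 WR R1
[32] I7→M0
[33] I7 RO
[38] I7 EX
[39] I7 WR R2
[40] I8→M0
[41] I8 RO
[46] I8 EX
[47] I8 WR R5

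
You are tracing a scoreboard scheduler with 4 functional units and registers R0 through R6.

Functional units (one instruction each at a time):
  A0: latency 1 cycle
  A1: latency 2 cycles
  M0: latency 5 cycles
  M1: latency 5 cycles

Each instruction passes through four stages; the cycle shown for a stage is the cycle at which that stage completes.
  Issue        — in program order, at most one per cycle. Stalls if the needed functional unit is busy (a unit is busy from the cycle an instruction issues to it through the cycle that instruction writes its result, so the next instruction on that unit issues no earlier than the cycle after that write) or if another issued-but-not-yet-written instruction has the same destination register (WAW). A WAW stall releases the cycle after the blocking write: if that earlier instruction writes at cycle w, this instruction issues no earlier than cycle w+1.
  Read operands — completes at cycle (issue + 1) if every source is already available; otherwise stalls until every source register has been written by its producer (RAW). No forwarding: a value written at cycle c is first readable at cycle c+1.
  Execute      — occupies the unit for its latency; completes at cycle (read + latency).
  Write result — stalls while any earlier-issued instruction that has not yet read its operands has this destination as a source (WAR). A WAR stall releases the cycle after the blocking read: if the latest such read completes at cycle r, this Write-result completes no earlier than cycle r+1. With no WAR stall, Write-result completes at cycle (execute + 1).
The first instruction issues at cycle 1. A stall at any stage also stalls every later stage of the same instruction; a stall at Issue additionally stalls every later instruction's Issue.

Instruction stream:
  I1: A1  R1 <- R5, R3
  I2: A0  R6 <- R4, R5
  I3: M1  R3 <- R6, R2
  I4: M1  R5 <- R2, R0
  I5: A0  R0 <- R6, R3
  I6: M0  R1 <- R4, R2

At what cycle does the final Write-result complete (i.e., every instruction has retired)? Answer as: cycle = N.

cycle = 22

I1  is:1  ro:2  ex:4  wr:5
I2  is:2  ro:3  ex:4  wr:5
I3  is:3  ro:6  ex:11  wr:12  — RAW R6: wait I2 write@5
I4  is:13  ro:14  ex:19  wr:20  — struct: M1 busy until I3 writes@12
I5  is:14  ro:15  ex:16  wr:17
I6  is:15  ro:16  ex:21  wr:22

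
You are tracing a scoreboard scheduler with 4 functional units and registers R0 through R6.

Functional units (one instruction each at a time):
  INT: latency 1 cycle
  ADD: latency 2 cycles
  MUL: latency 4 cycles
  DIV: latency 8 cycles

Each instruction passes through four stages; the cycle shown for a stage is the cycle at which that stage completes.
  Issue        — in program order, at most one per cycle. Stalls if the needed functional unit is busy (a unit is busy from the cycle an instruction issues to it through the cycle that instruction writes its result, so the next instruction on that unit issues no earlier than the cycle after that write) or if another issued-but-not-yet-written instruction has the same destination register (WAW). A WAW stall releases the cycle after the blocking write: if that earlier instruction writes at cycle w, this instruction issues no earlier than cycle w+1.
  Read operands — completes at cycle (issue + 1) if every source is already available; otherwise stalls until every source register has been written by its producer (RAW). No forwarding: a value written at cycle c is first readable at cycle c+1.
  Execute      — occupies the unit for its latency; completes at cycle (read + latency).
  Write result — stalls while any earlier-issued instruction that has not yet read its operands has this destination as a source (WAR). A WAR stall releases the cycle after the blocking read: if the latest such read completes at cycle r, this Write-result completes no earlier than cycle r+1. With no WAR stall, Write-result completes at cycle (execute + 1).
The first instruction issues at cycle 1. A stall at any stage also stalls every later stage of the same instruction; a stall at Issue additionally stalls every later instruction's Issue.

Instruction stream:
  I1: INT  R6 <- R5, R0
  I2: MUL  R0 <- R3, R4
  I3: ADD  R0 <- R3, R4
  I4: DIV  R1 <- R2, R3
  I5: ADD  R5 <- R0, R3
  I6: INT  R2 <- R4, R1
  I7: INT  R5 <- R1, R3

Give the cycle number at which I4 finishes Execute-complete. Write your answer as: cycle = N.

I1 -> (1, 2, 3, 4)
I2 -> (2, 3, 7, 8)
I3 -> (9, 10, 12, 13)  // WAW R0: wait I2 write@8
I4 -> (10, 11, 19, 20)
I5 -> (14, 15, 17, 18)  // struct: ADD busy until I3 writes@13
I6 -> (15, 21, 22, 23)  // RAW R1: wait I4 write@20
I7 -> (24, 25, 26, 27)  // struct: INT busy until I6 writes@23

cycle = 19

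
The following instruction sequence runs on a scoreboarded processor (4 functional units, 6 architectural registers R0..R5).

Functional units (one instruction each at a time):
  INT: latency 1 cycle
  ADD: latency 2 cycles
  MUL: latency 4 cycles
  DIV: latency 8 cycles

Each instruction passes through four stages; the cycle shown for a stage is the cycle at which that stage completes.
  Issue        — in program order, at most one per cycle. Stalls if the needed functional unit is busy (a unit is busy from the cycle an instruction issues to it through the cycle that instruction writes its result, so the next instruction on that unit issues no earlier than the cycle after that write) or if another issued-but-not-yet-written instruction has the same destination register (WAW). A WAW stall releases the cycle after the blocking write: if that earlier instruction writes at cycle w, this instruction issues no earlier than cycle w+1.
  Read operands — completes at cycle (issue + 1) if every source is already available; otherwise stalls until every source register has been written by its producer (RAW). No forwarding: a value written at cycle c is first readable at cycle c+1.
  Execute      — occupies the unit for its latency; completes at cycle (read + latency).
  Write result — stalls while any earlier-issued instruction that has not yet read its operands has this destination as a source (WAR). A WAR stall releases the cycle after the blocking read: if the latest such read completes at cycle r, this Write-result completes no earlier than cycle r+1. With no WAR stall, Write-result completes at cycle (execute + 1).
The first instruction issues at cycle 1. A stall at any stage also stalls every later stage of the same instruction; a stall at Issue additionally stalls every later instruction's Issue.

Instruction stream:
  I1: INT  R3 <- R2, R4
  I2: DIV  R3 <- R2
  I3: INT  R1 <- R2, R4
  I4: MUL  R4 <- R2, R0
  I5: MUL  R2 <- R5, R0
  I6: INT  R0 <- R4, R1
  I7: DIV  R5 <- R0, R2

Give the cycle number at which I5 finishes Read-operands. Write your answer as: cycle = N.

cycle = 15

c1: I1→INT
c2: I1 RO
c3: I1 EX
c4: I1 WR R3
c5: I2→DIV
c6: I2 RO; I3→INT
c7: I3 RO; I4→MUL
c8: I3 EX; I4 RO
c9: I3 WR R1
c12: I4 EX
c13: I4 WR R4
c14: I2 EX; I5→MUL
c15: I2 WR R3; I5 RO; I6→INT
c16: I6 RO; I7→DIV
c17: I6 EX
c18: I6 WR R0
c19: I5 EX
c20: I5 WR R2
c21: I7 RO
c29: I7 EX
c30: I7 WR R5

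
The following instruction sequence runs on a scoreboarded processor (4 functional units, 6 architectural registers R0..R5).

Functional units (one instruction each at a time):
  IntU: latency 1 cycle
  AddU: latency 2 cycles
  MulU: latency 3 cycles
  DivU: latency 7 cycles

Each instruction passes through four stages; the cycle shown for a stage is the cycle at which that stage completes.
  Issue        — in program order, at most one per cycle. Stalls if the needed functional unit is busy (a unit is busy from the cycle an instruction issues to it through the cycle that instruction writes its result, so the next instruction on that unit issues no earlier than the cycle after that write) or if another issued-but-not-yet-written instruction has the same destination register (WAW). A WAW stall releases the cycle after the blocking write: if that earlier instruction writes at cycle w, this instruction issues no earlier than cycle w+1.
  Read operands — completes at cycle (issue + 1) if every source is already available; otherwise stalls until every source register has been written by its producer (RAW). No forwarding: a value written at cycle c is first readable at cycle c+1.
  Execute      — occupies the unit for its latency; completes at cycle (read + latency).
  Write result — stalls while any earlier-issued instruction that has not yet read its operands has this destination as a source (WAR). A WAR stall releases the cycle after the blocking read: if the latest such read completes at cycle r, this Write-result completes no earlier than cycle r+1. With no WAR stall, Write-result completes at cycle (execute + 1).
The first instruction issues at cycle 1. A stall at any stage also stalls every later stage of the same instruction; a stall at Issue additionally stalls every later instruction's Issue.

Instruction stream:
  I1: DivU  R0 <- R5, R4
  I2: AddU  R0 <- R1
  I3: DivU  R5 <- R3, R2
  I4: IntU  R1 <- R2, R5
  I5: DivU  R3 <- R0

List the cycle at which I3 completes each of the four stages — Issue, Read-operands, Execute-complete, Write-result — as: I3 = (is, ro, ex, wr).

t=1  I1 dispatched to DivU
t=2  I1 operands ready
t=9  I1 complete
t=10  R0←I1
t=11  I2 dispatched to AddU
t=12  I2 operands ready; I3 dispatched to DivU
t=13  I3 operands ready; I4 dispatched to IntU
t=14  I2 complete
t=15  R0←I2
t=20  I3 complete
t=21  R5←I3
t=22  I4 operands ready; I5 dispatched to DivU
t=23  I4 complete; I5 operands ready
t=24  R1←I4
t=30  I5 complete
t=31  R3←I5

I3 = (12, 13, 20, 21)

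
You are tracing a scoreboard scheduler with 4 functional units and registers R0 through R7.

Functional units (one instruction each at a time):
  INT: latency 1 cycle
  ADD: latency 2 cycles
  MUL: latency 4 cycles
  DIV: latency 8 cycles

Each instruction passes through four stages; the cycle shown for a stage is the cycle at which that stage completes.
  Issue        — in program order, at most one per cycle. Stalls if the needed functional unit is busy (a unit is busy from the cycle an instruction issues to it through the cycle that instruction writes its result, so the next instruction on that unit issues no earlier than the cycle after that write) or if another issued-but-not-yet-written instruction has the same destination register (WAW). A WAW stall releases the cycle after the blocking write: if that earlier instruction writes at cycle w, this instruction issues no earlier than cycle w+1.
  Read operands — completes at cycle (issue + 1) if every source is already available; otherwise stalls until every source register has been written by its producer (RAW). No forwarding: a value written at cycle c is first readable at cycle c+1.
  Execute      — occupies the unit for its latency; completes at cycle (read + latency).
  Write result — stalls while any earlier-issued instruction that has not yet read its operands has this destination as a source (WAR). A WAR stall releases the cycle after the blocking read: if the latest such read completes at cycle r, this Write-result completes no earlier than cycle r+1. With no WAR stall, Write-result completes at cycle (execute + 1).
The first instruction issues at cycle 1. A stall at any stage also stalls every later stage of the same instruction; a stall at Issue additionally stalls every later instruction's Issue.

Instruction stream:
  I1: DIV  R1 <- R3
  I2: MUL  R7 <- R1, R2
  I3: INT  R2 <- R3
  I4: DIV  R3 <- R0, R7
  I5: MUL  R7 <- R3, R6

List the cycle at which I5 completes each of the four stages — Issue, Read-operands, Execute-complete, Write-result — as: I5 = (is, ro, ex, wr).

[I1] 1/2/10/11
[I2] 2/12/16/17  (RAW R1: wait I1 write@11)
[I3] 3/4/5/13  (WAR R2: wait I2 read@12)
[I4] 12/18/26/27  (struct: DIV busy until I1 writes@11; RAW R7: wait I2 write@17)
[I5] 18/28/32/33  (struct: MUL busy until I2 writes@17; RAW R3: wait I4 write@27)

I5 = (18, 28, 32, 33)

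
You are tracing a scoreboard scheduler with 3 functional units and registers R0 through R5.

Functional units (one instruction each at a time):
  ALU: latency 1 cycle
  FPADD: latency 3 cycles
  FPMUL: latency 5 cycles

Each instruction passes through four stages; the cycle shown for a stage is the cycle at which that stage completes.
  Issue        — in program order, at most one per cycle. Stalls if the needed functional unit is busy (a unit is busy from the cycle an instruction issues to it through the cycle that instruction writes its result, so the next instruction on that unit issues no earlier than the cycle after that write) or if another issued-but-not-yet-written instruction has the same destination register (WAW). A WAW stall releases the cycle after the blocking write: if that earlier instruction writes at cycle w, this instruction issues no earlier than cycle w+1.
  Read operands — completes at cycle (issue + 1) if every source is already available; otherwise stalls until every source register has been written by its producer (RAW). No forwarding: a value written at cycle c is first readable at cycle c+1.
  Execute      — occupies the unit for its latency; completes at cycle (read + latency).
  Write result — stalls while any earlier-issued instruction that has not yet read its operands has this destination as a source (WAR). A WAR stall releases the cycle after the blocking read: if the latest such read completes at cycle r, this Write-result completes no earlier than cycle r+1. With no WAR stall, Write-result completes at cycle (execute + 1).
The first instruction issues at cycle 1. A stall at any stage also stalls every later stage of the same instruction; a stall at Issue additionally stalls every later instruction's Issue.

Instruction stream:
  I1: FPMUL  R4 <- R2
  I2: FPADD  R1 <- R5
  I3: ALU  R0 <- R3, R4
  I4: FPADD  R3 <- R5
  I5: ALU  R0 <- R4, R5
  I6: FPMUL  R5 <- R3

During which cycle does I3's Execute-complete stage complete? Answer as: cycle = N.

cycle = 10

cycle 1: I1→FPMUL
cycle 2: I1 RO · I2→FPADD
cycle 3: I2 RO · I3→ALU
cycle 6: I2 EX
cycle 7: I1 EX · I2 WR R1
cycle 8: I1 WR R4 · I4→FPADD
cycle 9: I3 RO · I4 RO
cycle 10: I3 EX
cycle 11: I3 WR R0
cycle 12: I4 EX · I5→ALU
cycle 13: I4 WR R3 · I5 RO · I6→FPMUL
cycle 14: I5 EX · I6 RO
cycle 15: I5 WR R0
cycle 19: I6 EX
cycle 20: I6 WR R5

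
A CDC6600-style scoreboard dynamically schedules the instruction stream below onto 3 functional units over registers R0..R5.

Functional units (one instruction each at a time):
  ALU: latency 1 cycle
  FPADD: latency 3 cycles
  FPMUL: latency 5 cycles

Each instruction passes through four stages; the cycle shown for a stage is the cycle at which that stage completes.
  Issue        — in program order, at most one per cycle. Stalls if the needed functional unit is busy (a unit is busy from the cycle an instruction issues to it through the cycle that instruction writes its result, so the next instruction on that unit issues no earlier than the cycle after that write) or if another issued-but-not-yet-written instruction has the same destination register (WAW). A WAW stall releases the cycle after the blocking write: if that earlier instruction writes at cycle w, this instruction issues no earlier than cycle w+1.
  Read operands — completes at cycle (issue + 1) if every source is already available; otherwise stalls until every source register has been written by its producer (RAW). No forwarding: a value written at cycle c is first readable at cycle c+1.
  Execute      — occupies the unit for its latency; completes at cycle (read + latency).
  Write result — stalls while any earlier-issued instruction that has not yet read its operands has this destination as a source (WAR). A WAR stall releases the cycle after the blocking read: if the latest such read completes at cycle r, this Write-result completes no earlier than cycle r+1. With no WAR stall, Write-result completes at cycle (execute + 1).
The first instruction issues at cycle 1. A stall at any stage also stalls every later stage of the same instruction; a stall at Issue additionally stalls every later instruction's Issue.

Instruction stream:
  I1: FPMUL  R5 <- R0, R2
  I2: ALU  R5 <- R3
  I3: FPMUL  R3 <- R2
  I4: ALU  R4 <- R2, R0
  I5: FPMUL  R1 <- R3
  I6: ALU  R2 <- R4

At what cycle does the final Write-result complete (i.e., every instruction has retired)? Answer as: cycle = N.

cycle = 25

  I1 | 1 | 2 | 7 | 8
  I2 | 9 | 10 | 11 | 12   WAW R5: wait I1 write@8
  I3 | 10 | 11 | 16 | 17
  I4 | 13 | 14 | 15 | 16   struct: ALU busy until I2 writes@12
  I5 | 18 | 19 | 24 | 25   struct: FPMUL busy until I3 writes@17
  I6 | 19 | 20 | 21 | 22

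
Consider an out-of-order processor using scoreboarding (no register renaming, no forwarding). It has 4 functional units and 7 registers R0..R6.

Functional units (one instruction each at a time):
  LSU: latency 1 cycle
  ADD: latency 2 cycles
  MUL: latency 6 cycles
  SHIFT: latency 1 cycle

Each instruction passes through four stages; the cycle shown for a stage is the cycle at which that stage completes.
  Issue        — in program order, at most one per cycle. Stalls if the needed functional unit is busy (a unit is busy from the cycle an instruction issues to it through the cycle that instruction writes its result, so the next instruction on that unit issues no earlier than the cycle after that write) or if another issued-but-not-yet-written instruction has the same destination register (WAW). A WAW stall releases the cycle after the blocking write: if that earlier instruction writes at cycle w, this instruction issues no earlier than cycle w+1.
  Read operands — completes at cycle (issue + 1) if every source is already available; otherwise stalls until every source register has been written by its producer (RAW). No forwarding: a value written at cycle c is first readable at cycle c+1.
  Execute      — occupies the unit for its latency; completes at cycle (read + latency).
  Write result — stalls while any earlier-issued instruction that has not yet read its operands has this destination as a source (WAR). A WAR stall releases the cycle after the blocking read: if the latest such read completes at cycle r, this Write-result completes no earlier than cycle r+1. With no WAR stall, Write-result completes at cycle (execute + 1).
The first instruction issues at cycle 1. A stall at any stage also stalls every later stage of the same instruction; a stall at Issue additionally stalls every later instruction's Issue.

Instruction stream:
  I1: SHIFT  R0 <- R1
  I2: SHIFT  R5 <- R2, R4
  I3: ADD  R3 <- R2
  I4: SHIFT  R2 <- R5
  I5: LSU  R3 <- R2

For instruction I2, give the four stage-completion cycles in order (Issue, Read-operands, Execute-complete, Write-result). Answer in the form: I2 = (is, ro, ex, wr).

I2 = (5, 6, 7, 8)

I1  is:1  ro:2  ex:3  wr:4
I2  is:5  ro:6  ex:7  wr:8  — struct: SHIFT busy until I1 writes@4
I3  is:6  ro:7  ex:9  wr:10
I4  is:9  ro:10  ex:11  wr:12  — struct: SHIFT busy until I2 writes@8
I5  is:11  ro:13  ex:14  wr:15  — WAW R3: wait I3 write@10, RAW R2: wait I4 write@12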